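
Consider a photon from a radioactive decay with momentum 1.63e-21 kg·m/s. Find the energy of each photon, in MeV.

Since E = pc for a photon, E = 4.887e-13 J.
Converting to MeV: E = 3.050 MeV ≈ 3.05 MeV.

3.05 MeV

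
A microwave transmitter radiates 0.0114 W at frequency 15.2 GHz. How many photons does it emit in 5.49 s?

Total energy: E_total = P·t = 0.0114 × 5.49 = 0.06259 J.
Per-photon energy: E = 1.007e-23 J.
N = E_total / E_photon = 6.21e21.

6.21e21 photons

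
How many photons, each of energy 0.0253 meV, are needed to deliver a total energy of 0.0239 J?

Per-photon energy: E = 4.054·10^-24 J (from energy = 0.0253 meV).
N = E_total / E_photon = 0.0239 J / 4.054·10^-24 J = 5.90·10^21.

5.90·10^21 photons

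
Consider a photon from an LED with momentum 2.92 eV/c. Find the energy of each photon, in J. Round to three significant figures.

4.68e-19 J

Convert to SI: p = 2.92 eV/c = 1.5605e-27 kg·m/s.
The photon relation is E = pc, giving E = 4.678e-19 J.
So E ≈ 4.68e-19 J.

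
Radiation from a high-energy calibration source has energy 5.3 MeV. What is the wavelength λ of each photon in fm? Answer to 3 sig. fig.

234 fm

(h = 6.62607015 × 10^-34 J·s, c = 2.99792458 × 10^8 m/s, 1 eV = 1.602176634 × 10^-19 J.)
First convert: E = 5.3 MeV = 8.4915 × 10^-13 J.
Since λ = hc/E for a photon, λ = 2.339 × 10^-13 m.
Converting to fm: λ = 233.9 fm ≈ 234 fm.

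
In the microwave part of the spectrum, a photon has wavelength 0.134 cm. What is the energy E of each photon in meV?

0.925 meV

First convert: λ = 0.134 cm = 0.00134 m.
The photon relation is E = hc/λ, giving E = 1.482e-22 J.
Converting to meV: E = 0.9253 meV ≈ 0.925 meV.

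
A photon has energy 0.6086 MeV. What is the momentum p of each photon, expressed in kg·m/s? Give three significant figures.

Take c = 2.99792458 × 10^8 m/s, 1 eV = 1.602176634 × 10^-19 J.
Convert to SI: E = 0.6086 MeV = 9.7508 × 10^-14 J.
The photon relation is p = E/c, giving p = 3.253 × 10^-22 kg·m/s.
So p ≈ 3.25 × 10^-22 kg·m/s.

3.25 × 10^-22 kg·m/s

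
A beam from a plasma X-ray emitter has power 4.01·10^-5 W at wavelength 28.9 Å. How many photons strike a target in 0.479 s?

2.79·10^11 photons

Total energy: E_total = P·t = 4.01·10^-5 × 0.479 = 1.921·10^-5 J.
Per-photon energy: E = 6.874·10^-17 J.
N = E_total / E_photon = 2.79·10^11.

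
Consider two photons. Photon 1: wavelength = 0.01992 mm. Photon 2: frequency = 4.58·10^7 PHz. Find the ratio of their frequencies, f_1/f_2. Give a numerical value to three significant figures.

f_1 = 1.505·10^13 Hz (from wavelength = 0.01992 mm, via f = c/λ).
f_2 = 4.580·10^22 Hz (from frequency = 4.58·10^7 PHz, via f given directly).
Ratio = 1.505·10^13 / 4.580·10^22 = 3.29·10^-10.

3.29·10^-10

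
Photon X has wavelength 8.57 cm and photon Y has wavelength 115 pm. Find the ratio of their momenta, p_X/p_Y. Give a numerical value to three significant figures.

p_X = 7.732 × 10^-33 kg·m/s (from wavelength = 8.57 cm, via p = h/λ).
p_Y = 5.762 × 10^-24 kg·m/s (from wavelength = 115 pm, via p = h/λ).
Ratio = 7.732 × 10^-33 / 5.762 × 10^-24 = 1.34 × 10^-9.

1.34 × 10^-9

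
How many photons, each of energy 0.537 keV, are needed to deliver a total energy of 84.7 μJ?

9.84 × 10^11 photons

Per-photon energy: E = 8.604 × 10^-17 J (from energy = 0.537 keV).
N = E_total / E_photon = 8.47 × 10^-5 J / 8.604 × 10^-17 J = 9.84 × 10^11.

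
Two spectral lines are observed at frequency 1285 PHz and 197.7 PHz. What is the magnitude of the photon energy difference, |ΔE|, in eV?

Using E = hf: E₁ = 8.5145 × 10^-16 J, E₂ = 1.3100 × 10^-16 J.
|ΔE| = |8.5145 × 10^-16 − 1.3100 × 10^-16| = 7.20 × 10^-16 J = 4500 eV.

4500 eV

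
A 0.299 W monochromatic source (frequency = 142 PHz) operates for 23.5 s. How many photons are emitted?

Total energy: E_total = P·t = 0.299 × 23.5 = 7.026 J.
Per-photon energy: E = 9.409e-17 J.
N = E_total / E_photon = 7.47e16.

7.47e16 photons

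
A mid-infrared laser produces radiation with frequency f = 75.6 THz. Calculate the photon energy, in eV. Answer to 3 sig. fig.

(h = 6.62607015·10^-34 J·s, 1 eV = 1.602176634·10^-19 J.)
In SI units: f = 75.6 THz = 7.56·10^13 Hz.
For a photon E = hf, so E = 5.009·10^-20 J.
Converting to eV: E = 0.3127 eV ≈ 0.313 eV.

0.313 eV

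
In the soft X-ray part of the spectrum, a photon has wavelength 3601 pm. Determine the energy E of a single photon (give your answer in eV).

Use h = 6.62607015e-34 J·s, c = 2.99792458e8 m/s, 1 eV = 1.602176634e-19 J.
First convert: λ = 3601 pm = 3.601e-9 m.
Since E = hc/λ for a photon, E = 5.516e-17 J.
Converting to eV: E = 344.3 eV ≈ 344 eV.

344 eV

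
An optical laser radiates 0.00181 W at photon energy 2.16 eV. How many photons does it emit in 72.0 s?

Total energy: E_total = P·t = 0.00181 × 72.0 = 0.1303 J.
Per-photon energy: E = 3.461e-19 J.
N = E_total / E_photon = 3.77e17.

3.77e17 photons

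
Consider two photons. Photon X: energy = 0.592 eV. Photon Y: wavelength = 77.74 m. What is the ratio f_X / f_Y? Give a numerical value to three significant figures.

f_X = 1.431e14 Hz (from energy = 0.592 eV, via f = E/h).
f_Y = 3.856e6 Hz (from wavelength = 77.74 m, via f = c/λ).
Ratio = 1.431e14 / 3.856e6 = 3.71e7.

3.71e7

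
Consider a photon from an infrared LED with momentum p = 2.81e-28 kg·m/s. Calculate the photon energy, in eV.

0.526 eV

Apply E = pc: E = 8.424e-20 J.
Converting to eV: E = 0.5258 eV ≈ 0.526 eV.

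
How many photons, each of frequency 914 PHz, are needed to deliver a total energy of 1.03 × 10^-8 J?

1.70 × 10^7 photons

Per-photon energy: E = 6.056 × 10^-16 J (from frequency = 914 PHz).
N = E_total / E_photon = 1.03 × 10^-8 J / 6.056 × 10^-16 J = 1.70 × 10^7.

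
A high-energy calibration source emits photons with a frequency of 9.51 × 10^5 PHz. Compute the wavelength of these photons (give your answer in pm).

0.315 pm

(c = 2.99792458 × 10^8 m/s.)
First convert: f = 9.51 × 10^5 PHz = 9.51 × 10^20 Hz.
Apply λ = c/f: λ = 3.152 × 10^-13 m.
Converting to pm: λ = 0.3152 pm ≈ 0.315 pm.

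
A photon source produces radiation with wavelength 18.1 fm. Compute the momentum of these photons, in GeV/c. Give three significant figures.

In SI units: λ = 18.1 fm = 1.81e-14 m.
For a photon p = h/λ, so p = 3.661e-20 kg·m/s.
Converting to GeV/c: p = 0.06850 GeV/c ≈ 0.0685 GeV/c.

0.0685 GeV/c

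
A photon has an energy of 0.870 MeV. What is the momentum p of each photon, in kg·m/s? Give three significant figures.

4.65e-22 kg·m/s

In SI units: E = 0.870 MeV = 1.3939e-13 J.
Since p = E/c for a photon, p = 4.650e-22 kg·m/s.
So p ≈ 4.65e-22 kg·m/s.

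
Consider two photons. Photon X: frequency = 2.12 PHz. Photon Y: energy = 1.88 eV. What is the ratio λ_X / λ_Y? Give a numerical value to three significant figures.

0.214

λ_X = 1.414 × 10^-7 m (from frequency = 2.12 PHz, via λ = c/f).
λ_Y = 6.595 × 10^-7 m (from energy = 1.88 eV, via λ = hc/E).
Ratio = 1.414 × 10^-7 / 6.595 × 10^-7 = 0.214.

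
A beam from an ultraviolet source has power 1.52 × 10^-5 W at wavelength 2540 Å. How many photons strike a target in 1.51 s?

2.93 × 10^13 photons

Total energy: E_total = P·t = 1.52 × 10^-5 × 1.51 = 2.295 × 10^-5 J.
Per-photon energy: E = 7.821 × 10^-19 J.
N = E_total / E_photon = 2.93 × 10^13.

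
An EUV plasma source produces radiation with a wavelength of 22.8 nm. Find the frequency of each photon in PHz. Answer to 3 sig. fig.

13.1 PHz

Convert to SI: λ = 22.8 nm = 2.28·10^-8 m.
The photon relation is f = c/λ, giving f = 1.315·10^16 Hz.
Converting to PHz: f = 13.15 PHz ≈ 13.1 PHz.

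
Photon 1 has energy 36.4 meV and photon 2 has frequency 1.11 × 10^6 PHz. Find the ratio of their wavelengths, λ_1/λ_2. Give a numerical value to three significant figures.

1.26 × 10^8

λ_1 = 3.406 × 10^-5 m (from energy = 36.4 meV, via λ = hc/E).
λ_2 = 2.701 × 10^-13 m (from frequency = 1.11 × 10^6 PHz, via λ = c/f).
Ratio = 3.406 × 10^-5 / 2.701 × 10^-13 = 1.26 × 10^8.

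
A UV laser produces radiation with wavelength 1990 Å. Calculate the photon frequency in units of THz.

1510 THz

Take c = 2.99792458e8 m/s.
In SI units: λ = 1990 Å = 1.99e-7 m.
Since f = c/λ for a photon, f = 1.506e15 Hz.
Converting to THz: f = 1506 THz ≈ 1510 THz.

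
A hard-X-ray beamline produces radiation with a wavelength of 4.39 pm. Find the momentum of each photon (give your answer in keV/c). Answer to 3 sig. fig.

282 keV/c

In SI units: λ = 4.39 pm = 4.39e-12 m.
For a photon p = h/λ, so p = 1.509e-22 kg·m/s.
Converting to keV/c: p = 282.4 keV/c ≈ 282 keV/c.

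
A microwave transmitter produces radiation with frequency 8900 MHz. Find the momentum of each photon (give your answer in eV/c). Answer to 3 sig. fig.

3.68e-5 eV/c

Take h = 6.62607015e-34 J·s, c = 2.99792458e8 m/s, 1 eV = 1.602176634e-19 J.
Convert to SI: f = 8900 MHz = 8.9e9 Hz.
Apply p = hf/c: p = 1.967e-32 kg·m/s.
Converting to eV/c: p = 3.681e-5 eV/c ≈ 3.68e-5 eV/c.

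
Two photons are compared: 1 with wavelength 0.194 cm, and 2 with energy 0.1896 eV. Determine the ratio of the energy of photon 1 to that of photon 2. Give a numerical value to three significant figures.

E_1 = 1.024 × 10^-22 J (from wavelength = 0.194 cm, via E = hc/λ).
E_2 = 3.038 × 10^-20 J (from energy = 0.1896 eV, via E given directly).
Ratio = 1.024 × 10^-22 / 3.038 × 10^-20 = 3.37 × 10^-3.

3.37 × 10^-3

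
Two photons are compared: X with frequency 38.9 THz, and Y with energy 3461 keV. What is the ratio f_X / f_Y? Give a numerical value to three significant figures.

f_X = 3.890·10^13 Hz (from frequency = 38.9 THz, via f given directly).
f_Y = 8.369·10^20 Hz (from energy = 3461 keV, via f = E/h).
Ratio = 3.890·10^13 / 8.369·10^20 = 4.65·10^-8.

4.65·10^-8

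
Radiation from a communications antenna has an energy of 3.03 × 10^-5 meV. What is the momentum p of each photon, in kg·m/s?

Convert to SI: E = 3.03 × 10^-5 meV = 4.8546 × 10^-27 J.
The photon relation is p = E/c, giving p = 1.619 × 10^-35 kg·m/s.
So p ≈ 1.62 × 10^-35 kg·m/s.

1.62 × 10^-35 kg·m/s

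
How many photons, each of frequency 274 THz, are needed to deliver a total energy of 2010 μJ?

1.11·10^16 photons

Per-photon energy: E = 1.816·10^-19 J (from frequency = 274 THz).
N = E_total / E_photon = 0.00201 J / 1.816·10^-19 J = 1.11·10^16.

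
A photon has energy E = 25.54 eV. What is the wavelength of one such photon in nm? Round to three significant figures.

Convert to SI: E = 25.54 eV = 4.0920 × 10^-18 J.
For a photon λ = hc/E, so λ = 4.855 × 10^-8 m.
Converting to nm: λ = 48.55 nm ≈ 48.5 nm.

48.5 nm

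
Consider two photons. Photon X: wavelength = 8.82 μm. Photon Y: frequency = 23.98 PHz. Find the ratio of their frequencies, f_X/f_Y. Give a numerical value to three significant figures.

1.42e-3

f_X = 3.399e13 Hz (from wavelength = 8.82 μm, via f = c/λ).
f_Y = 2.398e16 Hz (from frequency = 23.98 PHz, via f given directly).
Ratio = 3.399e13 / 2.398e16 = 1.42e-3.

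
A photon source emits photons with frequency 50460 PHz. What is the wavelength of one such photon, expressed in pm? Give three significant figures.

5.94 pm

Use c = 2.99792458e8 m/s.
First convert: f = 50460 PHz = 5.046e19 Hz.
Since λ = c/f for a photon, λ = 5.941e-12 m.
Converting to pm: λ = 5.941 pm ≈ 5.94 pm.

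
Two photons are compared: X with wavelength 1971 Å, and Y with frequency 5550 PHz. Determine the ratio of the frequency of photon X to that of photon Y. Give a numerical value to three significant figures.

f_X = 1.521e15 Hz (from wavelength = 1971 Å, via f = c/λ).
f_Y = 5.550e18 Hz (from frequency = 5550 PHz, via f given directly).
Ratio = 1.521e15 / 5.550e18 = 2.74e-4.

2.74e-4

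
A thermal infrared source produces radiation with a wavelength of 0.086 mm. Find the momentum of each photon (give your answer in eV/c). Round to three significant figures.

0.0144 eV/c

Use h = 6.62607015e-34 J·s, c = 2.99792458e8 m/s, 1 eV = 1.602176634e-19 J.
First convert: λ = 0.086 mm = 8.6e-5 m.
For a photon p = h/λ, so p = 7.705e-30 kg·m/s.
Converting to eV/c: p = 0.01442 eV/c ≈ 0.0144 eV/c.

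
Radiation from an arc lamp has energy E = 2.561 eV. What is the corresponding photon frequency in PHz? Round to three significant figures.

0.619 PHz

Take h = 6.62607015e-34 J·s, 1 eV = 1.602176634e-19 J.
In SI units: E = 2.561 eV = 4.1032e-19 J.
Since f = E/h for a photon, f = 6.192e14 Hz.
Converting to PHz: f = 0.6192 PHz ≈ 0.619 PHz.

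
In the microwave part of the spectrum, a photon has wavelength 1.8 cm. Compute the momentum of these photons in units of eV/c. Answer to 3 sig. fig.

First convert: λ = 1.8 cm = 0.018 m.
For a photon p = h/λ, so p = 3.681e-32 kg·m/s.
Converting to eV/c: p = 6.888e-5 eV/c ≈ 6.89e-5 eV/c.

6.89e-5 eV/c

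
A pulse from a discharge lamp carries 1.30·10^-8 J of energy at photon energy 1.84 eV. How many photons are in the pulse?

4.41·10^10 photons

Per-photon energy: E = 2.948·10^-19 J (from energy = 1.84 eV).
N = E_total / E_photon = 1.30·10^-8 J / 2.948·10^-19 J = 4.41·10^10.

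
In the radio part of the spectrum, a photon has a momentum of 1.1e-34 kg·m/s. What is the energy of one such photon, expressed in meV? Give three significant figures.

2.06e-4 meV

Use c = 2.99792458e8 m/s, 1 eV = 1.602176634e-19 J.
The photon relation is E = pc, giving E = 3.298e-26 J.
Converting to meV: E = 2.058e-4 meV ≈ 2.06e-4 meV.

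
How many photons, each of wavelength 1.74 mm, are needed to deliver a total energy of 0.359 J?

3.14e21 photons

Per-photon energy: E = 1.142e-22 J (from wavelength = 1.74 mm).
N = E_total / E_photon = 0.359 J / 1.142e-22 J = 3.14e21.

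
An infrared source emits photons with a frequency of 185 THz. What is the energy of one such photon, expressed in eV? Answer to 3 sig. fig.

0.765 eV

Convert to SI: f = 185 THz = 1.85e14 Hz.
Since E = hf for a photon, E = 1.226e-19 J.
Converting to eV: E = 0.7651 eV ≈ 0.765 eV.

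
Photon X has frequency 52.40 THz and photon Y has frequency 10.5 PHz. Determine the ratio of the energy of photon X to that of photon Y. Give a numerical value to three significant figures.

4.99 × 10^-3

E_X = 3.472 × 10^-20 J (from frequency = 52.40 THz, via E = hf).
E_Y = 6.957 × 10^-18 J (from frequency = 10.5 PHz, via E = hf).
Ratio = 3.472 × 10^-20 / 6.957 × 10^-18 = 4.99 × 10^-3.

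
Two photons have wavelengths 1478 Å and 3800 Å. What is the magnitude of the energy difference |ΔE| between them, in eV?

5.13 eV

Using E = hc/λ: E₁ = 1.3440 × 10^-18 J, E₂ = 5.2275 × 10^-19 J.
|ΔE| = |1.3440 × 10^-18 − 5.2275 × 10^-19| = 8.21 × 10^-19 J = 5.13 eV.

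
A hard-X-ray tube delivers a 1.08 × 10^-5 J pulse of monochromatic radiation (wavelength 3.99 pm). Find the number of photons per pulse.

2.17 × 10^8 photons

Per-photon energy: E = 4.979 × 10^-14 J (from wavelength = 3.99 pm).
N = E_total / E_photon = 1.08 × 10^-5 J / 4.979 × 10^-14 J = 2.17 × 10^8.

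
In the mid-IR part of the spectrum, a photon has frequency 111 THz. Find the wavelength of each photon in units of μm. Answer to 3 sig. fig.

(c = 2.99792458e8 m/s.)
First convert: f = 111 THz = 1.11e14 Hz.
For a photon λ = c/f, so λ = 2.701e-6 m.
Converting to μm: λ = 2.701 μm ≈ 2.70 μm.

2.70 μm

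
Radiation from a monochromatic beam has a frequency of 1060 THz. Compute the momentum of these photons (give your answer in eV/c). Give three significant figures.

4.38 eV/c

Use h = 6.62607015 × 10^-34 J·s, c = 2.99792458 × 10^8 m/s, 1 eV = 1.602176634 × 10^-19 J.
First convert: f = 1060 THz = 1.06 × 10^15 Hz.
Apply p = hf/c: p = 2.343 × 10^-27 kg·m/s.
Converting to eV/c: p = 4.384 eV/c ≈ 4.38 eV/c.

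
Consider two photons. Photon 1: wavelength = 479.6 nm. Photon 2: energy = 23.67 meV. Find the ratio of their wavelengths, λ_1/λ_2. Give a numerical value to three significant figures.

λ_1 = 4.796e-7 m (from wavelength = 479.6 nm, via λ given directly).
λ_2 = 5.238e-5 m (from energy = 23.67 meV, via λ = hc/E).
Ratio = 4.796e-7 / 5.238e-5 = 9.16e-3.

9.16e-3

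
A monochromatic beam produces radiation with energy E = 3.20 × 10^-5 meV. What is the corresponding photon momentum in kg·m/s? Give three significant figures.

Take c = 2.99792458 × 10^8 m/s, 1 eV = 1.602176634 × 10^-19 J.
Convert to SI: E = 3.20 × 10^-5 meV = 5.1270 × 10^-27 J.
The photon relation is p = E/c, giving p = 1.710 × 10^-35 kg·m/s.
So p ≈ 1.71 × 10^-35 kg·m/s.

1.71 × 10^-35 kg·m/s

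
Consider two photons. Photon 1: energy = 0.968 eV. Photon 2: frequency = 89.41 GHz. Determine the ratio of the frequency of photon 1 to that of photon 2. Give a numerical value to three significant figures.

f_1 = 2.341e14 Hz (from energy = 0.968 eV, via f = E/h).
f_2 = 8.941e10 Hz (from frequency = 89.41 GHz, via f given directly).
Ratio = 2.341e14 / 8.941e10 = 2620.

2620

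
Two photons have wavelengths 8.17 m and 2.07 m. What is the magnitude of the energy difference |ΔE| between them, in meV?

4.47e-4 meV

Using E = hc/λ: E₁ = 2.431e-26 J, E₂ = 9.596e-26 J.
|ΔE| = |2.431e-26 − 9.596e-26| = 7.16e-26 J = 4.47e-4 meV.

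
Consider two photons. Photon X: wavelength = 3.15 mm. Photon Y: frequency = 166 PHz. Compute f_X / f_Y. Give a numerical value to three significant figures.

5.73e-7

f_X = 9.517e10 Hz (from wavelength = 3.15 mm, via f = c/λ).
f_Y = 1.660e17 Hz (from frequency = 166 PHz, via f given directly).
Ratio = 9.517e10 / 1.660e17 = 5.73e-7.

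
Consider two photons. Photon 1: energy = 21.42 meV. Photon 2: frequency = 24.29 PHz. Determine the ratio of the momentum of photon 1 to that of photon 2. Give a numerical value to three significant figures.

p_1 = 1.145 × 10^-29 kg·m/s (from energy = 21.42 meV, via p = E/c).
p_2 = 5.369 × 10^-26 kg·m/s (from frequency = 24.29 PHz, via p = hf/c).
Ratio = 1.145 × 10^-29 / 5.369 × 10^-26 = 2.13 × 10^-4.

2.13 × 10^-4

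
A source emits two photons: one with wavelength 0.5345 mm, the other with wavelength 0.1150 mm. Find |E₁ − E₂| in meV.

Using E = hc/λ: E₁ = 3.7165·10^-22 J, E₂ = 1.7273·10^-21 J.
|ΔE| = |3.7165·10^-22 − 1.7273·10^-21| = 1.36·10^-21 J = 8.46 meV.

8.46 meV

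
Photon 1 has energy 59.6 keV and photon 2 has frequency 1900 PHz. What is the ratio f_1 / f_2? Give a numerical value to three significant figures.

f_1 = 1.441e19 Hz (from energy = 59.6 keV, via f = E/h).
f_2 = 1.900e18 Hz (from frequency = 1900 PHz, via f given directly).
Ratio = 1.441e19 / 1.900e18 = 7.58.

7.58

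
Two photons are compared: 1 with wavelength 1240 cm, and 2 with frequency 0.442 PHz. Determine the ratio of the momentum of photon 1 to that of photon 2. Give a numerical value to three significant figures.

p_1 = 5.344e-35 kg·m/s (from wavelength = 1240 cm, via p = h/λ).
p_2 = 9.769e-28 kg·m/s (from frequency = 0.442 PHz, via p = hf/c).
Ratio = 5.344e-35 / 9.769e-28 = 5.47e-8.

5.47e-8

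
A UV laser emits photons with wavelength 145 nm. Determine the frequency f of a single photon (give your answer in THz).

2070 THz

Take c = 2.99792458e8 m/s.
First convert: λ = 145 nm = 1.45e-7 m.
For a photon f = c/λ, so f = 2.068e15 Hz.
Converting to THz: f = 2068 THz ≈ 2070 THz.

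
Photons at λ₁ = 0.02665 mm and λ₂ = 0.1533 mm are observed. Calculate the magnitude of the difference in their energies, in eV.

0.0384 eV

Using E = hc/λ: E₁ = 7.4538·10^-21 J, E₂ = 1.2958·10^-21 J.
|ΔE| = |7.4538·10^-21 − 1.2958·10^-21| = 6.16·10^-21 J = 0.0384 eV.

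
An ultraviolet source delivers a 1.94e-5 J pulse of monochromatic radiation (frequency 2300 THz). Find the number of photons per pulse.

Per-photon energy: E = 1.524e-18 J (from frequency = 2300 THz).
N = E_total / E_photon = 1.94e-5 J / 1.524e-18 J = 1.27e13.

1.27e13 photons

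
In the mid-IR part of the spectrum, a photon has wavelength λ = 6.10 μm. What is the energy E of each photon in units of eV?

Take h = 6.62607015 × 10^-34 J·s, c = 2.99792458 × 10^8 m/s, 1 eV = 1.602176634 × 10^-19 J.
Convert to SI: λ = 6.10 μm = 6.10 × 10^-6 m.
Since E = hc/λ for a photon, E = 3.256 × 10^-20 J.
Converting to eV: E = 0.2033 eV ≈ 0.203 eV.

0.203 eV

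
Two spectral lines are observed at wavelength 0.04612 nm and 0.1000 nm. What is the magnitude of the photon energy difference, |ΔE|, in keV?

14.5 keV

Using E = hc/λ: E₁ = 4.3071 × 10^-15 J, E₂ = 1.9864 × 10^-15 J.
|ΔE| = |4.3071 × 10^-15 − 1.9864 × 10^-15| = 2.32 × 10^-15 J = 14.5 keV.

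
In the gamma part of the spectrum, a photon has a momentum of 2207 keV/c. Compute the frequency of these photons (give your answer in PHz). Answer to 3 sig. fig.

Take h = 6.62607015 × 10^-34 J·s, c = 2.99792458 × 10^8 m/s, 1 eV = 1.602176634 × 10^-19 J.
In SI units: p = 2207 keV/c = 1.1795 × 10^-21 kg·m/s.
Apply f = pc/h: f = 5.337 × 10^20 Hz.
Converting to PHz: f = 533700 PHz ≈ 5.34 × 10^5 PHz.

5.34 × 10^5 PHz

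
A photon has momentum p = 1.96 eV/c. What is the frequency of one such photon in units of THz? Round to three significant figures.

First convert: p = 1.96 eV/c = 1.0475 × 10^-27 kg·m/s.
Since f = pc/h for a photon, f = 4.739 × 10^14 Hz.
Converting to THz: f = 473.9 THz ≈ 474 THz.

474 THz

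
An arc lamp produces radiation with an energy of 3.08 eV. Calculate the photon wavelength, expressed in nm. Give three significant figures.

Take h = 6.62607015e-34 J·s, c = 2.99792458e8 m/s, 1 eV = 1.602176634e-19 J.
In SI units: E = 3.08 eV = 4.9347e-19 J.
Apply λ = hc/E: λ = 4.025e-7 m.
Converting to nm: λ = 402.5 nm ≈ 403 nm.

403 nm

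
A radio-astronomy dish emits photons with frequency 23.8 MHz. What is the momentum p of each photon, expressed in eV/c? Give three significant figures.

(h = 6.62607015e-34 J·s, c = 2.99792458e8 m/s, 1 eV = 1.602176634e-19 J.)
Convert to SI: f = 23.8 MHz = 2.38e7 Hz.
The photon relation is p = hf/c, giving p = 5.260e-35 kg·m/s.
Converting to eV/c: p = 9.843e-8 eV/c ≈ 9.84e-8 eV/c.

9.84e-8 eV/c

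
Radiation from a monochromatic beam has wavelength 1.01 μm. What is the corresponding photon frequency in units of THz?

297 THz

Convert to SI: λ = 1.01 μm = 1.01 × 10^-6 m.
Apply f = c/λ: f = 2.968 × 10^14 Hz.
Converting to THz: f = 296.8 THz ≈ 297 THz.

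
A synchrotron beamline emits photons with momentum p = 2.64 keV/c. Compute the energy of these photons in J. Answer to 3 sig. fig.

4.23e-16 J

Take c = 2.99792458e8 m/s, 1 eV = 1.602176634e-19 J.
Convert to SI: p = 2.64 keV/c = 1.4109e-24 kg·m/s.
Since E = pc for a photon, E = 4.230e-16 J.
So E ≈ 4.23e-16 J.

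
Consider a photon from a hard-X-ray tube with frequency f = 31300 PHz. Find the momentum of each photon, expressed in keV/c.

129 keV/c

In SI units: f = 31300 PHz = 3.13e19 Hz.
Since p = hf/c for a photon, p = 6.918e-23 kg·m/s.
Converting to keV/c: p = 129.4 keV/c ≈ 129 keV/c.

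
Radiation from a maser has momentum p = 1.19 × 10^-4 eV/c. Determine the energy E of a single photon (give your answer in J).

1.91 × 10^-23 J

In SI units: p = 1.19 × 10^-4 eV/c = 6.3597 × 10^-32 kg·m/s.
The photon relation is E = pc, giving E = 1.907 × 10^-23 J.
So E ≈ 1.91 × 10^-23 J.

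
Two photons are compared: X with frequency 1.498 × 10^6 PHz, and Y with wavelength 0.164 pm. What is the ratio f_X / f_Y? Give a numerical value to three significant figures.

f_X = 1.498 × 10^21 Hz (from frequency = 1.498 × 10^6 PHz, via f given directly).
f_Y = 1.828 × 10^21 Hz (from wavelength = 0.164 pm, via f = c/λ).
Ratio = 1.498 × 10^21 / 1.828 × 10^21 = 0.819.

0.819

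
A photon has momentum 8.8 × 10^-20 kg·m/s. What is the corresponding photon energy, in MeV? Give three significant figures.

165 MeV

(c = 2.99792458 × 10^8 m/s, 1 eV = 1.602176634 × 10^-19 J.)
The photon relation is E = pc, giving E = 2.638 × 10^-11 J.
Converting to MeV: E = 164.7 MeV ≈ 165 MeV.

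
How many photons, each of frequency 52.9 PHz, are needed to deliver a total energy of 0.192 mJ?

Per-photon energy: E = 3.505e-17 J (from frequency = 52.9 PHz).
N = E_total / E_photon = 1.92e-4 J / 3.505e-17 J = 5.48e12.

5.48e12 photons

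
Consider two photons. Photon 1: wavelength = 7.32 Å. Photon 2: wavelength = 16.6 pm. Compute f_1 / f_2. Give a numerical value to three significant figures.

f_1 = 4.096e17 Hz (from wavelength = 7.32 Å, via f = c/λ).
f_2 = 1.806e19 Hz (from wavelength = 16.6 pm, via f = c/λ).
Ratio = 4.096e17 / 1.806e19 = 0.0227.

0.0227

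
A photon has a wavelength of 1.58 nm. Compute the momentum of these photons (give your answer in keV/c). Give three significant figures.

Convert to SI: λ = 1.58 nm = 1.58e-9 m.
The photon relation is p = h/λ, giving p = 4.194e-25 kg·m/s.
Converting to keV/c: p = 0.7847 keV/c ≈ 0.785 keV/c.

0.785 keV/c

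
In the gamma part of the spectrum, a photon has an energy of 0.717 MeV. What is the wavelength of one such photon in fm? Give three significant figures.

In SI units: E = 0.717 MeV = 1.1488e-13 J.
Since λ = hc/E for a photon, λ = 1.729e-12 m.
Converting to fm: λ = 1729 fm ≈ 1730 fm.

1730 fm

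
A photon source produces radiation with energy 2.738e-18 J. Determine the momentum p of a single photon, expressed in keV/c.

(c = 2.99792458e8 m/s, 1 eV = 1.602176634e-19 J.)
Since p = E/c for a photon, p = 9.133e-27 kg·m/s.
Converting to keV/c: p = 0.01709 keV/c ≈ 0.0171 keV/c.

0.0171 keV/c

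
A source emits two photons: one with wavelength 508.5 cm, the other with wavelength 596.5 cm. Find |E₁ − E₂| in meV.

3.60e-5 meV

Using E = hc/λ: E₁ = 3.9065e-26 J, E₂ = 3.3302e-26 J.
|ΔE| = |3.9065e-26 − 3.3302e-26| = 5.76e-27 J = 3.60e-5 meV.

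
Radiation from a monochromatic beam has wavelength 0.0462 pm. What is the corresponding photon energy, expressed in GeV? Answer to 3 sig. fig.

First convert: λ = 0.0462 pm = 4.62e-14 m.
The photon relation is E = hc/λ, giving E = 4.300e-12 J.
Converting to GeV: E = 0.02684 GeV ≈ 0.0268 GeV.

0.0268 GeV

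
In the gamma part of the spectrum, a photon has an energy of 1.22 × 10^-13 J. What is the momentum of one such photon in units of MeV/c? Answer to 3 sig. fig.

0.761 MeV/c

Take c = 2.99792458 × 10^8 m/s, 1 eV = 1.602176634 × 10^-19 J.
Since p = E/c for a photon, p = 4.069 × 10^-22 kg·m/s.
Converting to MeV/c: p = 0.7615 MeV/c ≈ 0.761 MeV/c.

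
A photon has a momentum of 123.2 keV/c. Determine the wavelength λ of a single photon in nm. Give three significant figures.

Use h = 6.62607015e-34 J·s, c = 2.99792458e8 m/s, 1 eV = 1.602176634e-19 J.
Convert to SI: p = 123.2 keV/c = 6.5842e-23 kg·m/s.
Since λ = h/p for a photon, λ = 1.006e-11 m.
Converting to nm: λ = 0.01006 nm ≈ 0.0101 nm.

0.0101 nm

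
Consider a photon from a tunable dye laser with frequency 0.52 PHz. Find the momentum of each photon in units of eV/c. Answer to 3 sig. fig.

2.15 eV/c

Convert to SI: f = 0.52 PHz = 5.2 × 10^14 Hz.
Since p = hf/c for a photon, p = 1.149 × 10^-27 kg·m/s.
Converting to eV/c: p = 2.151 eV/c ≈ 2.15 eV/c.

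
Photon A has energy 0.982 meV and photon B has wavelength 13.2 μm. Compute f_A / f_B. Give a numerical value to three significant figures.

f_A = 2.374·10^11 Hz (from energy = 0.982 meV, via f = E/h).
f_B = 2.271·10^13 Hz (from wavelength = 13.2 μm, via f = c/λ).
Ratio = 2.374·10^11 / 2.271·10^13 = 0.0105.

0.0105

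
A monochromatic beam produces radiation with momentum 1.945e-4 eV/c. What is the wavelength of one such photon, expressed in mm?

6.37 mm

(h = 6.62607015e-34 J·s, c = 2.99792458e8 m/s, 1 eV = 1.602176634e-19 J.)
Convert to SI: p = 1.945e-4 eV/c = 1.0395e-31 kg·m/s.
The photon relation is λ = h/p, giving λ = 0.006375 m.
Converting to mm: λ = 6.375 mm ≈ 6.37 mm.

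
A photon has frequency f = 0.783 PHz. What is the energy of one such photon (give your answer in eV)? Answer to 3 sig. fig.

(h = 6.62607015 × 10^-34 J·s, 1 eV = 1.602176634 × 10^-19 J.)
Convert to SI: f = 0.783 PHz = 7.83 × 10^14 Hz.
Apply E = hf: E = 5.188 × 10^-19 J.
Converting to eV: E = 3.238 eV ≈ 3.24 eV.

3.24 eV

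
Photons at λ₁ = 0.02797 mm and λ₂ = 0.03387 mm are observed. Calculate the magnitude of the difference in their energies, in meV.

7.72 meV

Using E = hc/λ: E₁ = 7.1021 × 10^-21 J, E₂ = 5.8649 × 10^-21 J.
|ΔE| = |7.1021 × 10^-21 − 5.8649 × 10^-21| = 1.24 × 10^-21 J = 7.72 meV.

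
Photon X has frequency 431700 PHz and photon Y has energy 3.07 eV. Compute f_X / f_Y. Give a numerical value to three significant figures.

5.82·10^5

f_X = 4.317·10^20 Hz (from frequency = 431700 PHz, via f given directly).
f_Y = 7.423·10^14 Hz (from energy = 3.07 eV, via f = E/h).
Ratio = 4.317·10^20 / 7.423·10^14 = 5.82·10^5.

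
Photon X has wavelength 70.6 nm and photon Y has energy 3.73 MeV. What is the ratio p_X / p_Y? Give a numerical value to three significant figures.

p_X = 9.385e-27 kg·m/s (from wavelength = 70.6 nm, via p = h/λ).
p_Y = 1.993e-21 kg·m/s (from energy = 3.73 MeV, via p = E/c).
Ratio = 9.385e-27 / 1.993e-21 = 4.71e-6.

4.71e-6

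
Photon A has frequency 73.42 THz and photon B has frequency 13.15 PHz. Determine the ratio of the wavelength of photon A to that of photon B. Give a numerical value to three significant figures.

179

λ_A = 4.083·10^-6 m (from frequency = 73.42 THz, via λ = c/f).
λ_B = 2.280·10^-8 m (from frequency = 13.15 PHz, via λ = c/f).
Ratio = 4.083·10^-6 / 2.280·10^-8 = 179.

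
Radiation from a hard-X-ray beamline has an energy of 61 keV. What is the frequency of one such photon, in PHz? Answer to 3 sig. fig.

1.47e4 PHz

Use h = 6.62607015e-34 J·s, 1 eV = 1.602176634e-19 J.
In SI units: E = 61 keV = 9.7733e-15 J.
Since f = E/h for a photon, f = 1.475e19 Hz.
Converting to PHz: f = 14750 PHz ≈ 1.47e4 PHz.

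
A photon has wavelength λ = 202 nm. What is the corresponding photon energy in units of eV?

6.14 eV

First convert: λ = 202 nm = 2.02e-7 m.
The photon relation is E = hc/λ, giving E = 9.834e-19 J.
Converting to eV: E = 6.138 eV ≈ 6.14 eV.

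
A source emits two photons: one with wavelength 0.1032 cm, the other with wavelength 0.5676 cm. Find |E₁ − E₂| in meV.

Using E = hc/λ: E₁ = 1.9249e-22 J, E₂ = 3.4997e-23 J.
|ΔE| = |1.9249e-22 − 3.4997e-23| = 1.57e-22 J = 0.983 meV.

0.983 meV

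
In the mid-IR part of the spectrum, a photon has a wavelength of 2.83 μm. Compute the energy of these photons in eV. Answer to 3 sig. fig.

0.438 eV

In SI units: λ = 2.83 μm = 2.83e-6 m.
For a photon E = hc/λ, so E = 7.019e-20 J.
Converting to eV: E = 0.4381 eV ≈ 0.438 eV.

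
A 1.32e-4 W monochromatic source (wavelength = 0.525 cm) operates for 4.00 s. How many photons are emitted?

1.40e19 photons

Total energy: E_total = P·t = 1.32e-4 × 4.00 = 5.280e-4 J.
Per-photon energy: E = 3.784e-23 J.
N = E_total / E_photon = 1.40e19.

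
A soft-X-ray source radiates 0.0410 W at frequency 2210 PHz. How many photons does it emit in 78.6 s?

Total energy: E_total = P·t = 0.0410 × 78.6 = 3.223 J.
Per-photon energy: E = 1.464·10^-15 J.
N = E_total / E_photon = 2.20·10^15.

2.20·10^15 photons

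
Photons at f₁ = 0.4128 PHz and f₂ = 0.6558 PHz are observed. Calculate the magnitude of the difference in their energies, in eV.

Using E = hf: E₁ = 2.7352 × 10^-19 J, E₂ = 4.3454 × 10^-19 J.
|ΔE| = |2.7352 × 10^-19 − 4.3454 × 10^-19| = 1.61 × 10^-19 J = 1.00 eV.

1.00 eV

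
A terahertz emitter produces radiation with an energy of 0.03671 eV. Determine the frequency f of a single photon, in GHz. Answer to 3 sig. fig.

Use h = 6.62607015 × 10^-34 J·s, 1 eV = 1.602176634 × 10^-19 J.
First convert: E = 0.03671 eV = 5.8816 × 10^-21 J.
The photon relation is f = E/h, giving f = 8.876 × 10^12 Hz.
Converting to GHz: f = 8876 GHz ≈ 8880 GHz.

8880 GHz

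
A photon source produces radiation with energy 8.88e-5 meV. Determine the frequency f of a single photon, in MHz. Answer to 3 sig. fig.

Convert to SI: E = 8.88e-5 meV = 1.4227e-26 J.
The photon relation is f = E/h, giving f = 2.147e7 Hz.
Converting to MHz: f = 21.47 MHz ≈ 21.5 MHz.

21.5 MHz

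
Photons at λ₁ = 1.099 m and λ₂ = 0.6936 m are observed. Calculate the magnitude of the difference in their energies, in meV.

Using E = hc/λ: E₁ = 1.8075·10^-25 J, E₂ = 2.8640·10^-25 J.
|ΔE| = |1.8075·10^-25 − 2.8640·10^-25| = 1.06·10^-25 J = 6.59·10^-4 meV.

6.59·10^-4 meV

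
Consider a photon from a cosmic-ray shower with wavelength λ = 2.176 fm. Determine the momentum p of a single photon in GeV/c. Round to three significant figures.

0.570 GeV/c

First convert: λ = 2.176 fm = 2.176e-15 m.
The photon relation is p = h/λ, giving p = 3.045e-19 kg·m/s.
Converting to GeV/c: p = 0.5698 GeV/c ≈ 0.570 GeV/c.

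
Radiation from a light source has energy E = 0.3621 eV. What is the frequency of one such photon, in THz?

Take h = 6.62607015·10^-34 J·s, 1 eV = 1.602176634·10^-19 J.
First convert: E = 0.3621 eV = 5.8015·10^-20 J.
Since f = E/h for a photon, f = 8.756·10^13 Hz.
Converting to THz: f = 87.56 THz ≈ 87.6 THz.

87.6 THz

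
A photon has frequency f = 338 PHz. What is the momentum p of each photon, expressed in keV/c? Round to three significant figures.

1.40 keV/c

First convert: f = 338 PHz = 3.38e17 Hz.
Apply p = hf/c: p = 7.471e-25 kg·m/s.
Converting to keV/c: p = 1.398 keV/c ≈ 1.40 keV/c.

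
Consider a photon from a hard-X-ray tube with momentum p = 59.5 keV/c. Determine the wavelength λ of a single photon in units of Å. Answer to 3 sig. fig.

In SI units: p = 59.5 keV/c = 3.1799·10^-23 kg·m/s.
The photon relation is λ = h/p, giving λ = 2.084·10^-11 m.
Converting to Å: λ = 0.2084 Å ≈ 0.208 Å.

0.208 Å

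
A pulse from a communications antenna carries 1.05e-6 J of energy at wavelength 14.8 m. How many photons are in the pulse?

Per-photon energy: E = 1.342e-26 J (from wavelength = 14.8 m).
N = E_total / E_photon = 1.05e-6 J / 1.342e-26 J = 7.82e19.

7.82e19 photons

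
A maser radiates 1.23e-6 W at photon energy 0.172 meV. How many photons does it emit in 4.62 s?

2.06e17 photons

Total energy: E_total = P·t = 1.23e-6 × 4.62 = 5.683e-6 J.
Per-photon energy: E = 2.756e-23 J.
N = E_total / E_photon = 2.06e17.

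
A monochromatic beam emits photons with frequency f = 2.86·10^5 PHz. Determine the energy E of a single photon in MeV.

1.18 MeV

Convert to SI: f = 2.86·10^5 PHz = 2.86·10^20 Hz.
Since E = hf for a photon, E = 1.895·10^-13 J.
Converting to MeV: E = 1.183 MeV ≈ 1.18 MeV.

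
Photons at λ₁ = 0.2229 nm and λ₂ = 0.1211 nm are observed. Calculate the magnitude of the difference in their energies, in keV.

Using E = hc/λ: E₁ = 8.9118e-16 J, E₂ = 1.6403e-15 J.
|ΔE| = |8.9118e-16 − 1.6403e-15| = 7.49e-16 J = 4.68 keV.

4.68 keV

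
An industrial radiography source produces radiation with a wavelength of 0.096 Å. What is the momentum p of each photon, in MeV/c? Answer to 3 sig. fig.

0.129 MeV/c

(h = 6.62607015 × 10^-34 J·s, c = 2.99792458 × 10^8 m/s, 1 eV = 1.602176634 × 10^-19 J.)
Convert to SI: λ = 0.096 Å = 9.6 × 10^-12 m.
For a photon p = h/λ, so p = 6.902 × 10^-23 kg·m/s.
Converting to MeV/c: p = 0.1292 MeV/c ≈ 0.129 MeV/c.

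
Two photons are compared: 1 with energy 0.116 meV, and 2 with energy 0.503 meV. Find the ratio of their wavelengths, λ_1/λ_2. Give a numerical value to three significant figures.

4.34

λ_1 = 0.01069 m (from energy = 0.116 meV, via λ = hc/E).
λ_2 = 0.002465 m (from energy = 0.503 meV, via λ = hc/E).
Ratio = 0.01069 / 0.002465 = 4.34.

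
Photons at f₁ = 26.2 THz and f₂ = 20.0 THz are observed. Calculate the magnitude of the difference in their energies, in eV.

0.0256 eV

Using E = hf: E₁ = 1.736 × 10^-20 J, E₂ = 1.325 × 10^-20 J.
|ΔE| = |1.736 × 10^-20 − 1.325 × 10^-20| = 4.11 × 10^-21 J = 0.0256 eV.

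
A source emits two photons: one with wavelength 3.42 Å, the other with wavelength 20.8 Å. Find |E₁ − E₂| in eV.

Using E = hc/λ: E₁ = 5.808·10^-16 J, E₂ = 9.550·10^-17 J.
|ΔE| = |5.808·10^-16 − 9.550·10^-17| = 4.85·10^-16 J = 3030 eV.

3030 eV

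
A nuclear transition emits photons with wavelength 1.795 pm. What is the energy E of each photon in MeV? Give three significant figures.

0.691 MeV

Convert to SI: λ = 1.795 pm = 1.795e-12 m.
The photon relation is E = hc/λ, giving E = 1.107e-13 J.
Converting to MeV: E = 0.6907 MeV ≈ 0.691 MeV.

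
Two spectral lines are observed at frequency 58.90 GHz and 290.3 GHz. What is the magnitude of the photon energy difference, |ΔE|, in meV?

0.957 meV

Using E = hf: E₁ = 3.9028·10^-23 J, E₂ = 1.9235·10^-22 J.
|ΔE| = |3.9028·10^-23 − 1.9235·10^-22| = 1.53·10^-22 J = 0.957 meV.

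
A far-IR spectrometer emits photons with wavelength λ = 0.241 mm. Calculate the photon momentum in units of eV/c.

(h = 6.62607015e-34 J·s, c = 2.99792458e8 m/s, 1 eV = 1.602176634e-19 J.)
First convert: λ = 0.241 mm = 2.41e-4 m.
Since p = h/λ for a photon, p = 2.749e-30 kg·m/s.
Converting to eV/c: p = 0.005145 eV/c ≈ 5.14e-3 eV/c.

5.14e-3 eV/c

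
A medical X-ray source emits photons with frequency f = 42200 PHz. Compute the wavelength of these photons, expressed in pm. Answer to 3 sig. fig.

Take c = 2.99792458e8 m/s.
First convert: f = 42200 PHz = 4.22e19 Hz.
For a photon λ = c/f, so λ = 7.104e-12 m.
Converting to pm: λ = 7.104 pm ≈ 7.10 pm.

7.10 pm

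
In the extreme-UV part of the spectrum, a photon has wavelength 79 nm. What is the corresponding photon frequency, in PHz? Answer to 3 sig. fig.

Take c = 2.99792458e8 m/s.
In SI units: λ = 79 nm = 7.9e-8 m.
For a photon f = c/λ, so f = 3.795e15 Hz.
Converting to PHz: f = 3.795 PHz ≈ 3.79 PHz.

3.79 PHz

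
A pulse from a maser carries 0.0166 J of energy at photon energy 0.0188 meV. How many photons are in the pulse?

5.51·10^21 photons

Per-photon energy: E = 3.012·10^-24 J (from energy = 0.0188 meV).
N = E_total / E_photon = 0.0166 J / 3.012·10^-24 J = 5.51·10^21.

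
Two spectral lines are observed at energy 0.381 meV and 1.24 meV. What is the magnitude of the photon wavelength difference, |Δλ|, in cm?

Using λ = hc/E: λ₁ = 0.003254 m, λ₂ = 9.999·10^-4 m.
|Δλ| = |0.003254 − 9.999·10^-4| = 0.00225 m = 0.225 cm.

0.225 cm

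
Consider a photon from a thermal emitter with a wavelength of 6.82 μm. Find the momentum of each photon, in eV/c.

0.182 eV/c

In SI units: λ = 6.82 μm = 6.82 × 10^-6 m.
Apply p = h/λ: p = 9.716 × 10^-29 kg·m/s.
Converting to eV/c: p = 0.1818 eV/c ≈ 0.182 eV/c.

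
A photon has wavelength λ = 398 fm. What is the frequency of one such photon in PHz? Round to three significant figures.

In SI units: λ = 398 fm = 3.98 × 10^-13 m.
For a photon f = c/λ, so f = 7.532 × 10^20 Hz.
Converting to PHz: f = 753200 PHz ≈ 7.53 × 10^5 PHz.

7.53 × 10^5 PHz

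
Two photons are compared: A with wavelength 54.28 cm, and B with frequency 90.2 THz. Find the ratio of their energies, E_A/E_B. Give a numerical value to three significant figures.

6.12·10^-6

E_A = 3.660·10^-25 J (from wavelength = 54.28 cm, via E = hc/λ).
E_B = 5.977·10^-20 J (from frequency = 90.2 THz, via E = hf).
Ratio = 3.660·10^-25 / 5.977·10^-20 = 6.12·10^-6.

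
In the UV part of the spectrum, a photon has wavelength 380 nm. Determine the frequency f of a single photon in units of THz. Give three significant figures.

789 THz

Use c = 2.99792458 × 10^8 m/s.
In SI units: λ = 380 nm = 3.8 × 10^-7 m.
The photon relation is f = c/λ, giving f = 7.889 × 10^14 Hz.
Converting to THz: f = 788.9 THz ≈ 789 THz.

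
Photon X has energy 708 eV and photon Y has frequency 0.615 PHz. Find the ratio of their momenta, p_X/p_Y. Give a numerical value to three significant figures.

278

p_X = 3.784 × 10^-25 kg·m/s (from energy = 708 eV, via p = E/c).
p_Y = 1.359 × 10^-27 kg·m/s (from frequency = 0.615 PHz, via p = hf/c).
Ratio = 3.784 × 10^-25 / 1.359 × 10^-27 = 278.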